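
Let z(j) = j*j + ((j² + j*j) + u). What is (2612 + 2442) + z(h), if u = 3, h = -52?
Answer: 13169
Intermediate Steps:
z(j) = 3 + 3*j² (z(j) = j*j + ((j² + j*j) + 3) = j² + ((j² + j²) + 3) = j² + (2*j² + 3) = j² + (3 + 2*j²) = 3 + 3*j²)
(2612 + 2442) + z(h) = (2612 + 2442) + (3 + 3*(-52)²) = 5054 + (3 + 3*2704) = 5054 + (3 + 8112) = 5054 + 8115 = 13169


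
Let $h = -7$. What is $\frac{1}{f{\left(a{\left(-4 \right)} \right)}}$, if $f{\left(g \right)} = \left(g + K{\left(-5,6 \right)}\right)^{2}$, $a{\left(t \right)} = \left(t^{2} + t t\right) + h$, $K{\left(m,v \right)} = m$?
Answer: $\frac{1}{400} \approx 0.0025$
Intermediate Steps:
$a{\left(t \right)} = -7 + 2 t^{2}$ ($a{\left(t \right)} = \left(t^{2} + t t\right) - 7 = \left(t^{2} + t^{2}\right) - 7 = 2 t^{2} - 7 = -7 + 2 t^{2}$)
$f{\left(g \right)} = \left(-5 + g\right)^{2}$ ($f{\left(g \right)} = \left(g - 5\right)^{2} = \left(-5 + g\right)^{2}$)
$\frac{1}{f{\left(a{\left(-4 \right)} \right)}} = \frac{1}{\left(-5 - \left(7 - 2 \left(-4\right)^{2}\right)\right)^{2}} = \frac{1}{\left(-5 + \left(-7 + 2 \cdot 16\right)\right)^{2}} = \frac{1}{\left(-5 + \left(-7 + 32\right)\right)^{2}} = \frac{1}{\left(-5 + 25\right)^{2}} = \frac{1}{20^{2}} = \frac{1}{400}$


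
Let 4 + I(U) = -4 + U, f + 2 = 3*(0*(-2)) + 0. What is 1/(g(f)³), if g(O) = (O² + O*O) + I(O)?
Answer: -⅛ ≈ -0.12500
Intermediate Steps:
f = -2 (f = -2 + (3*(0*(-2)) + 0) = -2 + (3*0 + 0) = -2 + (0 + 0) = -2 + 0 = -2)
I(U) = -8 + U (I(U) = -4 + (-4 + U) = -8 + U)
g(O) = -8 + O + 2*O² (g(O) = (O² + O*O) + (-8 + O) = (O² + O²) + (-8 + O) = 2*O² + (-8 + O) = -8 + O + 2*O²)
1/(g(f)³) = 1/((-8 - 2 + 2*(-2)²)³) = 1/((-8 - 2 + 2*4)³) = 1/((-8 - 2 + 8)³) = 1/((-2)³) = 1/(-8) = -⅛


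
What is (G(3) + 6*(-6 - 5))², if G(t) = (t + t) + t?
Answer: 3249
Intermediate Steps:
G(t) = 3*t (G(t) = 2*t + t = 3*t)
(G(3) + 6*(-6 - 5))² = (3*3 + 6*(-6 - 5))² = (9 + 6*(-11))² = (9 - 66)² = (-57)² = 3249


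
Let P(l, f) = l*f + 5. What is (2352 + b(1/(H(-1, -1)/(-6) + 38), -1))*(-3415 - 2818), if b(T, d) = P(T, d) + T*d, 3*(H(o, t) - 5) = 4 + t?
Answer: -543561231/37 ≈ -1.4691e+7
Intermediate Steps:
P(l, f) = 5 + f*l (P(l, f) = f*l + 5 = 5 + f*l)
H(o, t) = 19/3 + t/3 (H(o, t) = 5 + (4 + t)/3 = 5 + (4/3 + t/3) = 19/3 + t/3)
b(T, d) = 5 + 2*T*d (b(T, d) = (5 + d*T) + T*d = (5 + T*d) + T*d = 5 + 2*T*d)
(2352 + b(1/(H(-1, -1)/(-6) + 38), -1))*(-3415 - 2818) = (2352 + (5 + 2*(-1)/((19/3 + (⅓)*(-1))/(-6) + 38)))*(-3415 - 2818) = (2352 + (5 + 2*(-1)/((19/3 - ⅓)*(-⅙) + 38)))*(-6233) = (2352 + (5 + 2*(-1)/(6*(-⅙) + 38)))*(-6233) = (2352 + (5 + 2*(-1)/(-1 + 38)))*(-6233) = (2352 + (5 + 2*(-1)/37))*(-6233) = (2352 + (5 + 2*(1/37)*(-1)))*(-6233) = (2352 + (5 - 2/37))*(-6233) = (2352 + 183/37)*(-6233) = (87207/37)*(-6233) = -543561231/37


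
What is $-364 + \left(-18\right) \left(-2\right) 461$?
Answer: $16232$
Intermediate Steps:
$-364 + \left(-18\right) \left(-2\right) 461 = -364 + 36 \cdot 461 = -364 + 16596 = 16232$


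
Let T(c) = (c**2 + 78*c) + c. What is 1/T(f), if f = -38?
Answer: -1/1558 ≈ -0.00064185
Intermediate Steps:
T(c) = c**2 + 79*c
1/T(f) = 1/(-38*(79 - 38)) = 1/(-38*41) = 1/(-1558) = -1/1558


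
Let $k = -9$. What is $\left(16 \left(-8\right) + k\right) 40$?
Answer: $-5480$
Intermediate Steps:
$\left(16 \left(-8\right) + k\right) 40 = \left(16 \left(-8\right) - 9\right) 40 = \left(-128 - 9\right) 40 = \left(-137\right) 40 = -5480$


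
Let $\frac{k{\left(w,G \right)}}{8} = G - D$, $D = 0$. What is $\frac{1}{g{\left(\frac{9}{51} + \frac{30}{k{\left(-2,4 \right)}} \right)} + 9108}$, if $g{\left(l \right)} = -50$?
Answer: $\frac{1}{9058} \approx 0.0001104$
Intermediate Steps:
$k{\left(w,G \right)} = 8 G$ ($k{\left(w,G \right)} = 8 \left(G - 0\right) = 8 \left(G + 0\right) = 8 G$)
$\frac{1}{g{\left(\frac{9}{51} + \frac{30}{k{\left(-2,4 \right)}} \right)} + 9108} = \frac{1}{-50 + 9108} = \frac{1}{9058}$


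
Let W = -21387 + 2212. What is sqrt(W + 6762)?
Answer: I*sqrt(12413) ≈ 111.41*I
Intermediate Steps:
W = -19175
sqrt(W + 6762) = sqrt(-19175 + 6762) = sqrt(-12413) = I*sqrt(12413)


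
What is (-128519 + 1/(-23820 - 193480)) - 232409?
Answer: -78429654401/217300 ≈ -3.6093e+5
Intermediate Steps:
(-128519 + 1/(-23820 - 193480)) - 232409 = (-128519 + 1/(-217300)) - 232409 = (-128519 - 1/217300) - 232409 = -27927178701/217300 - 232409 = -78429654401/217300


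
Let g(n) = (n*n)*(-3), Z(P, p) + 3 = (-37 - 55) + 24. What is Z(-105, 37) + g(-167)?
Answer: -83738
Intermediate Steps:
Z(P, p) = -71 (Z(P, p) = -3 + ((-37 - 55) + 24) = -3 + (-92 + 24) = -3 - 68 = -71)
g(n) = -3*n² (g(n) = n²*(-3) = -3*n²)
Z(-105, 37) + g(-167) = -71 - 3*(-167)² = -71 - 3*27889 = -71 - 83667 = -83738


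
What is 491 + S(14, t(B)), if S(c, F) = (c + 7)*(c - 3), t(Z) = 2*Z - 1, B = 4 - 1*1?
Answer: 722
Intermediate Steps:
B = 3 (B = 4 - 1 = 3)
t(Z) = -1 + 2*Z
S(c, F) = (-3 + c)*(7 + c) (S(c, F) = (7 + c)*(-3 + c) = (-3 + c)*(7 + c))
491 + S(14, t(B)) = 491 + (-21 + 14² + 4*14) = 491 + (-21 + 196 + 56) = 491 + 231 = 722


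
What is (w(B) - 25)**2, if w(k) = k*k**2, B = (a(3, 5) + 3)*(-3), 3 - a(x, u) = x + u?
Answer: 36481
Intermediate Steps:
a(x, u) = 3 - u - x (a(x, u) = 3 - (x + u) = 3 - (u + x) = 3 + (-u - x) = 3 - u - x)
B = 6 (B = ((3 - 1*5 - 1*3) + 3)*(-3) = ((3 - 5 - 3) + 3)*(-3) = (-5 + 3)*(-3) = -2*(-3) = 6)
w(k) = k**3
(w(B) - 25)**2 = (6**3 - 25)**2 = (216 - 25)**2 = 191**2 = 36481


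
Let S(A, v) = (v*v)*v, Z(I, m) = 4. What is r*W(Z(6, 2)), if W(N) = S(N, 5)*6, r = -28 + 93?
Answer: 48750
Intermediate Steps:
r = 65
S(A, v) = v³ (S(A, v) = v²*v = v³)
W(N) = 750 (W(N) = 5³*6 = 125*6 = 750)
r*W(Z(6, 2)) = 65*750 = 48750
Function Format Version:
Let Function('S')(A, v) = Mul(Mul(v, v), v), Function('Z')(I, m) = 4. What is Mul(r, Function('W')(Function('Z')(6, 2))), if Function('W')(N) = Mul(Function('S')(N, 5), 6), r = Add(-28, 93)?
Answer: 48750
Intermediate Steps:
r = 65
Function('S')(A, v) = Pow(v, 3) (Function('S')(A, v) = Mul(Pow(v, 2), v) = Pow(v, 3))
Function('W')(N) = 750 (Function('W')(N) = Mul(Pow(5, 3), 6) = Mul(125, 6) = 750)
Mul(r, Function('W')(Function('Z')(6, 2))) = Mul(65, 750) = 48750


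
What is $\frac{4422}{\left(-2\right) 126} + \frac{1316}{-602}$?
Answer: $- \frac{35639}{1806} \approx -19.734$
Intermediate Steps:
$\frac{4422}{\left(-2\right) 126} + \frac{1316}{-602} = \frac{4422}{-252} + 1316 \left(- \frac{1}{602}\right) = 4422 \left(- \frac{1}{252}\right) - \frac{94}{43} = - \frac{737}{42} - \frac{94}{43} = - \frac{35639}{1806}$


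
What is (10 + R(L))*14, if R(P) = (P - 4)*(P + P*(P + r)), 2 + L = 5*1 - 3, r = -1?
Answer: 140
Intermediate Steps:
L = 0 (L = -2 + (5*1 - 3) = -2 + (5 - 3) = -2 + 2 = 0)
R(P) = (-4 + P)*(P + P*(-1 + P)) (R(P) = (P - 4)*(P + P*(P - 1)) = (-4 + P)*(P + P*(-1 + P)))
(10 + R(L))*14 = (10 + 0**2*(-4 + 0))*14 = (10 + 0*(-4))*14 = (10 + 0)*14 = 10*14 = 140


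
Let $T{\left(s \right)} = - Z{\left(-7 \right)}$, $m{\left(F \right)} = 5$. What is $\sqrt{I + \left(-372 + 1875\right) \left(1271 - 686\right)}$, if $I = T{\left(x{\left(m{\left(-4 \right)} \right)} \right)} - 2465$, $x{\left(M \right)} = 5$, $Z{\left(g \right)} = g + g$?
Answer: $2 \sqrt{219201} \approx 936.38$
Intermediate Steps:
$Z{\left(g \right)} = 2 g$
$T{\left(s \right)} = 14$ ($T{\left(s \right)} = - 2 \left(-7\right) = \left(-1\right) \left(-14\right) = 14$)
$I = -2451$ ($I = 14 - 2465 = -2451$)
$\sqrt{I + \left(-372 + 1875\right) \left(1271 - 686\right)} = \sqrt{-2451 + \left(-372 + 1875\right) \left(1271 - 686\right)} = \sqrt{-2451 + 1503 \cdot 585} = \sqrt{-2451 + 879255} = \sqrt{876804} = 2 \sqrt{219201}$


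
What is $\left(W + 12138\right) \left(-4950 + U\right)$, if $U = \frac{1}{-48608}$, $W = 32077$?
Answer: $- \frac{10638553508215}{48608} \approx -2.1886 \cdot 10^{8}$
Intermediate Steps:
$U = - \frac{1}{48608} \approx -2.0573 \cdot 10^{-5}$
$\left(W + 12138\right) \left(-4950 + U\right) = \left(32077 + 12138\right) \left(-4950 - \frac{1}{48608}\right) = 44215 \left(- \frac{240609601}{48608}\right) = - \frac{10638553508215}{48608}$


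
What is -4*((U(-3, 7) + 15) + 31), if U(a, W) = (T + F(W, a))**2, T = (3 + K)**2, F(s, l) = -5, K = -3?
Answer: -284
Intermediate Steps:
T = 0 (T = (3 - 3)**2 = 0**2 = 0)
U(a, W) = 25 (U(a, W) = (0 - 5)**2 = (-5)**2 = 25)
-4*((U(-3, 7) + 15) + 31) = -4*((25 + 15) + 31) = -4*(40 + 31) = -4*71 = -284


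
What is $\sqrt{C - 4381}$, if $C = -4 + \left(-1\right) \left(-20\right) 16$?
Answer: $i \sqrt{4065} \approx 63.757 i$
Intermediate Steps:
$C = 316$ ($C = -4 + 20 \cdot 16 = -4 + 320 = 316$)
$\sqrt{C - 4381} = \sqrt{316 - 4381} = \sqrt{-4065} = i \sqrt{4065}$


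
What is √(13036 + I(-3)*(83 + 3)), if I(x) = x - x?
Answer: 2*√3259 ≈ 114.18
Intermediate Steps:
I(x) = 0
√(13036 + I(-3)*(83 + 3)) = √(13036 + 0*(83 + 3)) = √(13036 + 0*86) = √(13036 + 0) = √13036 = 2*√3259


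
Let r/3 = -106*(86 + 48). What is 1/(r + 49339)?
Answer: 1/6727 ≈ 0.00014865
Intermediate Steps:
r = -42612 (r = 3*(-106*(86 + 48)) = 3*(-106*134) = 3*(-14204) = -42612)
1/(r + 49339) = 1/(-42612 + 49339) = 1/6727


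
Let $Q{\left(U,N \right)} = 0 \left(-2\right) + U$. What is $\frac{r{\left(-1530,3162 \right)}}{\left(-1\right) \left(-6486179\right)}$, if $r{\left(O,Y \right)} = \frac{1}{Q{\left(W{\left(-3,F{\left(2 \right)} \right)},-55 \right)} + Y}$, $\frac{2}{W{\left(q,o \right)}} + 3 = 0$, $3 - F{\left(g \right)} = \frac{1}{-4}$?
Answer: $\frac{3}{61514921636} \approx 4.8769 \cdot 10^{-11}$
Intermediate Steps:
$F{\left(g \right)} = \frac{13}{4}$ ($F{\left(g \right)} = 3 - \frac{1}{-4} = 3 - - \frac{1}{4} = 3 + \frac{1}{4} = \frac{13}{4}$)
$W{\left(q,o \right)} = - \frac{2}{3}$ ($W{\left(q,o \right)} = \frac{2}{-3 + 0} = \frac{2}{-3} = 2 \left(- \frac{1}{3}\right) = - \frac{2}{3}$)
$Q{\left(U,N \right)} = U$ ($Q{\left(U,N \right)} = 0 + U = U$)
$r{\left(O,Y \right)} = \frac{1}{- \frac{2}{3} + Y}$
$\frac{r{\left(-1530,3162 \right)}}{\left(-1\right) \left(-6486179\right)} = \frac{3 \frac{1}{-2 + 3 \cdot 3162}}{\left(-1\right) \left(-6486179\right)} = \frac{3 \frac{1}{-2 + 9486}}{6486179} = \frac{3}{9484} \cdot \frac{1}{6486179} = \frac{3}{61514921636}$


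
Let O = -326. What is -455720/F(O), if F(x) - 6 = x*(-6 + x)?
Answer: -227860/54119 ≈ -4.2104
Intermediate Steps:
F(x) = 6 + x*(-6 + x)
-455720/F(O) = -455720/(6 + (-326)² - 6*(-326)) = -455720/(6 + 106276 + 1956) = -455720/108238 = -455720*1/108238 = -227860/54119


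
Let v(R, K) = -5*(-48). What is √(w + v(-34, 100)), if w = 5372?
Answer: 2*√1403 ≈ 74.913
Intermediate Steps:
v(R, K) = 240
√(w + v(-34, 100)) = √(5372 + 240) = √5612 = 2*√1403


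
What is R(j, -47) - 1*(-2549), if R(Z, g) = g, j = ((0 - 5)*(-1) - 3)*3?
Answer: 2502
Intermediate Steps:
j = 6 (j = (-5*(-1) - 3)*3 = (5 - 3)*3 = 2*3 = 6)
R(j, -47) - 1*(-2549) = -47 - 1*(-2549) = -47 + 2549 = 2502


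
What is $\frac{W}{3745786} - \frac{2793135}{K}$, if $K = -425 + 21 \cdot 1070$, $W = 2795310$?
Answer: $- \frac{1040086337016}{8257585237} \approx -125.96$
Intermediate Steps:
$K = 22045$ ($K = -425 + 22470 = 22045$)
$\frac{W}{3745786} - \frac{2793135}{K} = \frac{2795310}{3745786} - \frac{2793135}{22045} = 2795310 \cdot \frac{1}{3745786} - \frac{558627}{4409} = \frac{1397655}{1872893} - \frac{558627}{4409} = - \frac{1040086337016}{8257585237}$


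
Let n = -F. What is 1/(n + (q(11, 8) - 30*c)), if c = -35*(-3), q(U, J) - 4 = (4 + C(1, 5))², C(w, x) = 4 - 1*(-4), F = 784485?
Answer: -1/787487 ≈ -1.2699e-6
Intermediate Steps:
C(w, x) = 8 (C(w, x) = 4 + 4 = 8)
n = -784485 (n = -1*784485 = -784485)
q(U, J) = 148 (q(U, J) = 4 + (4 + 8)² = 4 + 12² = 4 + 144 = 148)
c = 105
1/(n + (q(11, 8) - 30*c)) = 1/(-784485 + (148 - 30*105)) = 1/(-784485 + (148 - 3150)) = 1/(-784485 - 3002) = 1/(-787487) = -1/787487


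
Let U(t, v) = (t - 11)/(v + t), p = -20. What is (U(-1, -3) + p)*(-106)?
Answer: 1802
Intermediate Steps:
U(t, v) = (-11 + t)/(t + v)
(U(-1, -3) + p)*(-106) = ((-11 - 1)/(-1 - 3) - 20)*(-106) = (-12/(-4) - 20)*(-106) = (-1/4*(-12) - 20)*(-106) = (3 - 20)*(-106) = -17*(-106) = 1802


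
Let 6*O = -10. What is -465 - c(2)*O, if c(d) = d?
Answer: -1385/3 ≈ -461.67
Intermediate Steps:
O = -5/3 (O = (⅙)*(-10) = -5/3 ≈ -1.6667)
-465 - c(2)*O = -465 - 2*(-5)/3 = -465 - 1*(-10/3) = -465 + 10/3 = -1385/3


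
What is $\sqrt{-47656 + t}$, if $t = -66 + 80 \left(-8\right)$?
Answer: $i \sqrt{48362} \approx 219.91 i$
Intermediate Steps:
$t = -706$ ($t = -66 - 640 = -706$)
$\sqrt{-47656 + t} = \sqrt{-47656 - 706} = \sqrt{-48362} = i \sqrt{48362}$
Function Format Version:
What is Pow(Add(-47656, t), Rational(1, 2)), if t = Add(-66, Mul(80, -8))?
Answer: Mul(I, Pow(48362, Rational(1, 2))) ≈ Mul(219.91, I)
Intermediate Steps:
t = -706 (t = Add(-66, -640) = -706)
Pow(Add(-47656, t), Rational(1, 2)) = Pow(Add(-47656, -706), Rational(1, 2)) = Pow(-48362, Rational(1, 2)) = Mul(I, Pow(48362, Rational(1, 2)))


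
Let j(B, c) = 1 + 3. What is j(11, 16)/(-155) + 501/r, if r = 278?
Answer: 76543/43090 ≈ 1.7764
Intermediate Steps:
j(B, c) = 4
j(11, 16)/(-155) + 501/r = 4/(-155) + 501/278 = 4*(-1/155) + 501*(1/278) = -4/155 + 501/278 = 76543/43090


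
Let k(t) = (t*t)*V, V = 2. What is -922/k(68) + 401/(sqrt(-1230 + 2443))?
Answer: -461/4624 + 401*sqrt(1213)/1213 ≈ 11.414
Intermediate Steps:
k(t) = 2*t**2 (k(t) = (t*t)*2 = t**2*2 = 2*t**2)
-922/k(68) + 401/(sqrt(-1230 + 2443)) = -922/(2*68**2) + 401/(sqrt(-1230 + 2443)) = -922/(2*4624) + 401/(sqrt(1213)) = -922/9248 + 401*(sqrt(1213)/1213) = -922*1/9248 + 401*sqrt(1213)/1213 = -461/4624 + 401*sqrt(1213)/1213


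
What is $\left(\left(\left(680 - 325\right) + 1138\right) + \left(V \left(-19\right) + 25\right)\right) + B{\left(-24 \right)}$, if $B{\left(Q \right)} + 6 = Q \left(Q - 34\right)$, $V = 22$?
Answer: $2486$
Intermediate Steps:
$B{\left(Q \right)} = -6 + Q \left(-34 + Q\right)$ ($B{\left(Q \right)} = -6 + Q \left(Q - 34\right) = -6 + Q \left(-34 + Q\right)$)
$\left(\left(\left(680 - 325\right) + 1138\right) + \left(V \left(-19\right) + 25\right)\right) + B{\left(-24 \right)} = \left(\left(\left(680 - 325\right) + 1138\right) + \left(22 \left(-19\right) + 25\right)\right) - \left(-810 - 576\right) = \left(\left(355 + 1138\right) + \left(-418 + 25\right)\right) + \left(-6 + 576 + 816\right) = \left(1493 - 393\right) + 1386 = 1100 + 1386 = 2486$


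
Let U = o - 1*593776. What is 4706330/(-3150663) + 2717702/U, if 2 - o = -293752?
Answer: -4987282837843/472634107293 ≈ -10.552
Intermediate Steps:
o = 293754 (o = 2 - 1*(-293752) = 2 + 293752 = 293754)
U = -300022 (U = 293754 - 1*593776 = 293754 - 593776 = -300022)
4706330/(-3150663) + 2717702/U = 4706330/(-3150663) + 2717702/(-300022) = 4706330*(-1/3150663) + 2717702*(-1/300022) = -4706330/3150663 - 1358851/150011 = -4987282837843/472634107293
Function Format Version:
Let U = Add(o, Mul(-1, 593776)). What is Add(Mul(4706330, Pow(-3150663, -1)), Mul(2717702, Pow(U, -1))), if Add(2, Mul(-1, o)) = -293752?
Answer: Rational(-4987282837843, 472634107293) ≈ -10.552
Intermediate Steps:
o = 293754 (o = Add(2, Mul(-1, -293752)) = Add(2, 293752) = 293754)
U = -300022 (U = Add(293754, Mul(-1, 593776)) = Add(293754, -593776) = -300022)
Add(Mul(4706330, Pow(-3150663, -1)), Mul(2717702, Pow(U, -1))) = Add(Mul(4706330, Pow(-3150663, -1)), Mul(2717702, Pow(-300022, -1))) = Add(Mul(4706330, Rational(-1, 3150663)), Mul(2717702, Rational(-1, 300022))) = Add(Rational(-4706330, 3150663), Rational(-1358851, 150011)) = Rational(-4987282837843, 472634107293)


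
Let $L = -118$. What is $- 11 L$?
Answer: $1298$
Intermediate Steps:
$- 11 L = \left(-11\right) \left(-118\right) = 1298$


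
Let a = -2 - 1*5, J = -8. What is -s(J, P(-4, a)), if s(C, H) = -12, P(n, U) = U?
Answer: 12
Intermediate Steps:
a = -7 (a = -2 - 5 = -7)
-s(J, P(-4, a)) = -1*(-12) = 12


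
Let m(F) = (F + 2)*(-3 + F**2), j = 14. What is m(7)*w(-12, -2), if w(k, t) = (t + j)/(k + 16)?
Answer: 1242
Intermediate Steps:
w(k, t) = (14 + t)/(16 + k) (w(k, t) = (t + 14)/(k + 16) = (14 + t)/(16 + k))
m(F) = (-3 + F**2)*(2 + F) (m(F) = (2 + F)*(-3 + F**2) = (-3 + F**2)*(2 + F))
m(7)*w(-12, -2) = (-6 + 7**3 - 3*7 + 2*7**2)*((14 - 2)/(16 - 12)) = (-6 + 343 - 21 + 2*49)*(12/4) = (-6 + 343 - 21 + 98)*((1/4)*12) = 414*3 = 1242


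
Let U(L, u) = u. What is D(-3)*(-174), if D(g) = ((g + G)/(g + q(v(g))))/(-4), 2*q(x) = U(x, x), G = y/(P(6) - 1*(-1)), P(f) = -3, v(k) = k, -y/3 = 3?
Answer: -29/2 ≈ -14.500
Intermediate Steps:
y = -9 (y = -3*3 = -9)
G = 9/2 (G = -9/(-3 - 1*(-1)) = -9/(-3 + 1) = -9/(-2) = -9*(-½) = 9/2 ≈ 4.5000)
q(x) = x/2
D(g) = -(9/2 + g)/(6*g) (D(g) = ((g + 9/2)/(g + g/2))/(-4) = ((9/2 + g)/((3*g/2)))*(-¼) = ((9/2 + g)*(2/(3*g)))*(-¼) = (2*(9/2 + g)/(3*g))*(-¼) = -(9/2 + g)/(6*g))
D(-3)*(-174) = ((1/12)*(-9 - 2*(-3))/(-3))*(-174) = ((1/12)*(-⅓)*(-9 + 6))*(-174) = ((1/12)*(-⅓)*(-3))*(-174) = (1/12)*(-174) = -29/2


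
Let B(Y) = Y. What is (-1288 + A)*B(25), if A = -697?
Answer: -49625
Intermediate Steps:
(-1288 + A)*B(25) = (-1288 - 697)*25 = -1985*25 = -49625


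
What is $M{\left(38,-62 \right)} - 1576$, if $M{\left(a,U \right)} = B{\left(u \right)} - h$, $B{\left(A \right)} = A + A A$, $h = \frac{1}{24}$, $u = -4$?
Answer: $- \frac{37537}{24} \approx -1564.0$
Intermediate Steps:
$h = \frac{1}{24} \approx 0.041667$
$B{\left(A \right)} = A + A^{2}$
$M{\left(a,U \right)} = \frac{287}{24}$ ($M{\left(a,U \right)} = - 4 \left(1 - 4\right) - \frac{1}{24} = \left(-4\right) \left(-3\right) - \frac{1}{24} = 12 - \frac{1}{24} = \frac{287}{24}$)
$M{\left(38,-62 \right)} - 1576 = \frac{287}{24} - 1576 = - \frac{37537}{24}$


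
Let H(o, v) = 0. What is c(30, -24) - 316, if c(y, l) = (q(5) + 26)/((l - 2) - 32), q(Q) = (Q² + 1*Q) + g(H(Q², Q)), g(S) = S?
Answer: -9192/29 ≈ -316.97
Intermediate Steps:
q(Q) = Q + Q² (q(Q) = (Q² + 1*Q) + 0 = (Q² + Q) + 0 = (Q + Q²) + 0 = Q + Q²)
c(y, l) = 56/(-34 + l) (c(y, l) = (5*(1 + 5) + 26)/((l - 2) - 32) = (5*6 + 26)/((-2 + l) - 32) = (30 + 26)/(-34 + l) = 56/(-34 + l))
c(30, -24) - 316 = 56/(-34 - 24) - 316 = 56/(-58) - 316 = 56*(-1/58) - 316 = -28/29 - 316 = -9192/29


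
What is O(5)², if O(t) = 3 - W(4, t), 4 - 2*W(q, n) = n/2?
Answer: 81/16 ≈ 5.0625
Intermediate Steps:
W(q, n) = 2 - n/4 (W(q, n) = 2 - n/(2*2) = 2 - n/4)
O(t) = 1 + t/4 (O(t) = 3 - (2 - t/4) = 3 + (-2 + t/4) = 1 + t/4)
O(5)² = (1 + (¼)*5)² = (1 + 5/4)² = (9/4)² = 81/16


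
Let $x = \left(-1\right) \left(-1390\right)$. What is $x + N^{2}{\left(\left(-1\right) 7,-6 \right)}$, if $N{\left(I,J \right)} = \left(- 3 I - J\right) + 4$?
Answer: $2351$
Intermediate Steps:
$N{\left(I,J \right)} = 4 - J - 3 I$ ($N{\left(I,J \right)} = \left(- J - 3 I\right) + 4 = 4 - J - 3 I$)
$x = 1390$
$x + N^{2}{\left(\left(-1\right) 7,-6 \right)} = 1390 + \left(4 - -6 - 3 \left(\left(-1\right) 7\right)\right)^{2} = 1390 + \left(4 + 6 - -21\right)^{2} = 1390 + \left(4 + 6 + 21\right)^{2} = 1390 + 31^{2} = 1390 + 961 = 2351$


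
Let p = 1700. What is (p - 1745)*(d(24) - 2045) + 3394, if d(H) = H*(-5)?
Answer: 100819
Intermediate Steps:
d(H) = -5*H
(p - 1745)*(d(24) - 2045) + 3394 = (1700 - 1745)*(-5*24 - 2045) + 3394 = -45*(-120 - 2045) + 3394 = -45*(-2165) + 3394 = 97425 + 3394 = 100819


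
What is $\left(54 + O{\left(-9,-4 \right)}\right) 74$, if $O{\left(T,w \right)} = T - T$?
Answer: $3996$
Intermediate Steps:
$O{\left(T,w \right)} = 0$
$\left(54 + O{\left(-9,-4 \right)}\right) 74 = \left(54 + 0\right) 74 = 54 \cdot 74 = 3996$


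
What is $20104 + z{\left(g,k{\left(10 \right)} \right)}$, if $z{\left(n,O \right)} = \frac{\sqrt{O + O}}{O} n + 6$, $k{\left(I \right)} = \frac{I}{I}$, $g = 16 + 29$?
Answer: $20110 + 45 \sqrt{2} \approx 20174.0$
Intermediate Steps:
$g = 45$
$k{\left(I \right)} = 1$
$z{\left(n,O \right)} = 6 + \frac{n \sqrt{2}}{\sqrt{O}}$ ($z{\left(n,O \right)} = \frac{\sqrt{2 O}}{O} n + 6 = \frac{\sqrt{2} \sqrt{O}}{O} n + 6 = \frac{\sqrt{2}}{\sqrt{O}} n + 6 = \frac{n \sqrt{2}}{\sqrt{O}} + 6 = 6 + \frac{n \sqrt{2}}{\sqrt{O}}$)
$20104 + z{\left(g,k{\left(10 \right)} \right)} = 20104 + \left(6 + 45 \sqrt{2} \frac{1}{\sqrt{1}}\right) = 20104 + \left(6 + 45 \sqrt{2} \cdot 1\right) = 20104 + \left(6 + 45 \sqrt{2}\right) = 20110 + 45 \sqrt{2}$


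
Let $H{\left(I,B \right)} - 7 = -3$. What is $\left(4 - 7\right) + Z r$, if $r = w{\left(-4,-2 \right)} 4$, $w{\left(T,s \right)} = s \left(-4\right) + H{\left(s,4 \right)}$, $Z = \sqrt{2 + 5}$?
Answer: $-3 + 48 \sqrt{7} \approx 124.0$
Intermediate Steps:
$H{\left(I,B \right)} = 4$ ($H{\left(I,B \right)} = 7 - 3 = 4$)
$Z = \sqrt{7} \approx 2.6458$
$w{\left(T,s \right)} = 4 - 4 s$ ($w{\left(T,s \right)} = s \left(-4\right) + 4 = - 4 s + 4 = 4 - 4 s$)
$r = 48$ ($r = \left(4 - -8\right) 4 = \left(4 + 8\right) 4 = 12 \cdot 4 = 48$)
$\left(4 - 7\right) + Z r = \left(4 - 7\right) + \sqrt{7} \cdot 48 = -3 + 48 \sqrt{7}$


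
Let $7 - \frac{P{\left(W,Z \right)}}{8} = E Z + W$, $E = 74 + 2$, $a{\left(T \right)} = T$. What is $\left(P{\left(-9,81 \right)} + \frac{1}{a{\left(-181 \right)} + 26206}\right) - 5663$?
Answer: $- \frac{1425727574}{26025} \approx -54783.0$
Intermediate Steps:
$E = 76$
$P{\left(W,Z \right)} = 56 - 608 Z - 8 W$ ($P{\left(W,Z \right)} = 56 - 8 \left(76 Z + W\right) = 56 - 8 \left(W + 76 Z\right) = 56 - \left(8 W + 608 Z\right) = 56 - 608 Z - 8 W$)
$\left(P{\left(-9,81 \right)} + \frac{1}{a{\left(-181 \right)} + 26206}\right) - 5663 = \left(\left(56 - 49248 - -72\right) + \frac{1}{-181 + 26206}\right) - 5663 = \left(\left(56 - 49248 + 72\right) + \frac{1}{26025}\right) - 5663 = \left(-49120 + \frac{1}{26025}\right) - 5663 = - \frac{1278347999}{26025} - 5663 = - \frac{1425727574}{26025}$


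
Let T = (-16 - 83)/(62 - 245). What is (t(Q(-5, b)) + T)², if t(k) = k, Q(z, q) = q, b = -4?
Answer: 44521/3721 ≈ 11.965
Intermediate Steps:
T = 33/61 (T = -99/(-183) = -99*(-1/183) = 33/61 ≈ 0.54098)
(t(Q(-5, b)) + T)² = (-4 + 33/61)² = (-211/61)² = 44521/3721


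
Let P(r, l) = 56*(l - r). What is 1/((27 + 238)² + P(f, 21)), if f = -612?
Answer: 1/105673 ≈ 9.4632e-6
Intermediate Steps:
P(r, l) = -56*r + 56*l
1/((27 + 238)² + P(f, 21)) = 1/((27 + 238)² + (-56*(-612) + 56*21)) = 1/(265² + (34272 + 1176)) = 1/(70225 + 35448) = 1/105673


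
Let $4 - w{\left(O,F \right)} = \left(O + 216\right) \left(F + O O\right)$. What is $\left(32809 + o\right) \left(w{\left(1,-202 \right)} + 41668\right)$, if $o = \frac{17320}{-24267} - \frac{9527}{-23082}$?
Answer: $\frac{174152233725505515}{62236766} \approx 2.7982 \cdot 10^{9}$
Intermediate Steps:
$w{\left(O,F \right)} = 4 - \left(216 + O\right) \left(F + O^{2}\right)$ ($w{\left(O,F \right)} = 4 - \left(O + 216\right) \left(F + O O\right) = 4 - \left(216 + O\right) \left(F + O^{2}\right)$)
$o = - \frac{18732059}{62236766}$ ($o = 17320 \left(- \frac{1}{24267}\right) - - \frac{9527}{23082} = - \frac{17320}{24267} + \frac{9527}{23082} = - \frac{18732059}{62236766} \approx -0.30098$)
$\left(32809 + o\right) \left(w{\left(1,-202 \right)} + 41668\right) = \left(32809 - \frac{18732059}{62236766}\right) \left(\left(4 - 1^{3} - -43632 - 216 \cdot 1^{2} - \left(-202\right) 1\right) + 41668\right) = \frac{2041907323635 \left(\left(4 - 1 + 43632 - 216 + 202\right) + 41668\right)}{62236766} = \frac{2041907323635 \left(43621 + 41668\right)}{62236766} = \frac{2041907323635}{62236766} \cdot 85289 = \frac{174152233725505515}{62236766}$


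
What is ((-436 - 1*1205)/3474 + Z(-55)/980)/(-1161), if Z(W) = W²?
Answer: -296689/131754924 ≈ -0.0022518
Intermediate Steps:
((-436 - 1*1205)/3474 + Z(-55)/980)/(-1161) = ((-436 - 1*1205)/3474 + (-55)²/980)/(-1161) = ((-436 - 1205)*(1/3474) + 3025*(1/980))*(-1/1161) = (-1641*1/3474 + 605/196)*(-1/1161) = (-547/1158 + 605/196)*(-1/1161) = (296689/113484)*(-1/1161) = -296689/131754924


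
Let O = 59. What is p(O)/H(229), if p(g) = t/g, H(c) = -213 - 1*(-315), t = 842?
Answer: 421/3009 ≈ 0.13991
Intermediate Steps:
H(c) = 102 (H(c) = -213 + 315 = 102)
p(g) = 842/g
p(O)/H(229) = (842/59)/102 = (842*(1/59))*(1/102) = (842/59)*(1/102) = 421/3009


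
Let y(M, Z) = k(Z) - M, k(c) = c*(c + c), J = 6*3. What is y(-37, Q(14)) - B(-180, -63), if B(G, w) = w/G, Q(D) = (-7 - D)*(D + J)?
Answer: 18064093/20 ≈ 9.0321e+5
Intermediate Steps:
J = 18
k(c) = 2*c**2 (k(c) = c*(2*c) = 2*c**2)
Q(D) = (-7 - D)*(18 + D) (Q(D) = (-7 - D)*(D + 18) = (-7 - D)*(18 + D))
y(M, Z) = -M + 2*Z**2 (y(M, Z) = 2*Z**2 - M = -M + 2*Z**2)
y(-37, Q(14)) - B(-180, -63) = (-1*(-37) + 2*(-126 - 1*14**2 - 25*14)**2) - (-63)/(-180) = (37 + 2*(-126 - 1*196 - 350)**2) - (-63)*(-1)/180 = (37 + 2*(-126 - 196 - 350)**2) - 1*7/20 = (37 + 2*(-672)**2) - 7/20 = (37 + 2*451584) - 7/20 = (37 + 903168) - 7/20 = 903205 - 7/20 = 18064093/20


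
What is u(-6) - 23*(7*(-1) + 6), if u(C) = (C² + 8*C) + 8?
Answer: 19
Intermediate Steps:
u(C) = 8 + C² + 8*C
u(-6) - 23*(7*(-1) + 6) = (8 + (-6)² + 8*(-6)) - 23*(7*(-1) + 6) = (8 + 36 - 48) - 23*(-7 + 6) = -4 - 23*(-1) = -4 + 23 = 19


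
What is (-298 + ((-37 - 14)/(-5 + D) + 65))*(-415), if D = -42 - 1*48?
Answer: 1832972/19 ≈ 96472.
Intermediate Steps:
D = -90 (D = -42 - 48 = -90)
(-298 + ((-37 - 14)/(-5 + D) + 65))*(-415) = (-298 + ((-37 - 14)/(-5 - 90) + 65))*(-415) = (-298 + (-51/(-95) + 65))*(-415) = (-298 + (-51*(-1/95) + 65))*(-415) = (-298 + (51/95 + 65))*(-415) = (-298 + 6226/95)*(-415) = -22084/95*(-415) = 1832972/19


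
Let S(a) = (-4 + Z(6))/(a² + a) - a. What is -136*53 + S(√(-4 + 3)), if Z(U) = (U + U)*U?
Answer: -7242 - 35*I ≈ -7242.0 - 35.0*I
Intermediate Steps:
Z(U) = 2*U² (Z(U) = (2*U)*U = 2*U²)
S(a) = -a + 68/(a + a²) (S(a) = (-4 + 2*6²)/(a² + a) - a = (-4 + 2*36)/(a + a²) - a = (-4 + 72)/(a + a²) - a = 68/(a + a²) - a = -a + 68/(a + a²))
-136*53 + S(√(-4 + 3)) = -136*53 + (68 - (√(-4 + 3))² - (√(-4 + 3))³)/((√(-4 + 3))*(1 + √(-4 + 3))) = -7208 + (68 - (√(-1))² - (√(-1))³)/((√(-1))*(1 + √(-1))) = -7208 + (68 - I² - I³)/(I*(1 + I)) = -7208 + (-I)*((1 - I)/2)*(68 - 1*(-1) - (-1)*I) = -7208 + (-I)*((1 - I)/2)*(68 + 1 + I) = -7208 + (-I)*((1 - I)/2)*(69 + I) = -7208 - I*(1 - I)*(69 + I)/2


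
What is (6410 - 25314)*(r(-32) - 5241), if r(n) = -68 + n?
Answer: 100966264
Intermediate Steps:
(6410 - 25314)*(r(-32) - 5241) = (6410 - 25314)*((-68 - 32) - 5241) = -18904*(-100 - 5241) = -18904*(-5341) = 100966264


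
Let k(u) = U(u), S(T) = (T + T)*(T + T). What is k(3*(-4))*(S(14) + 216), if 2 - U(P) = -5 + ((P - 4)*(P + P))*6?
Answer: -2297000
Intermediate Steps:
S(T) = 4*T² (S(T) = (2*T)*(2*T) = 4*T²)
U(P) = 7 - 12*P*(-4 + P) (U(P) = 2 - (-5 + ((P - 4)*(P + P))*6) = 2 - (-5 + ((-4 + P)*(2*P))*6) = 2 - (-5 + (2*P*(-4 + P))*6) = 2 - (-5 + 12*P*(-4 + P)) = 2 + (5 - 12*P*(-4 + P)) = 7 - 12*P*(-4 + P))
k(u) = 7 - 12*u² + 48*u
k(3*(-4))*(S(14) + 216) = (7 - 12*(3*(-4))² + 48*(3*(-4)))*(4*14² + 216) = (7 - 12*(-12)² + 48*(-12))*(4*196 + 216) = (7 - 12*144 - 576)*(784 + 216) = (7 - 1728 - 576)*1000 = -2297*1000 = -2297000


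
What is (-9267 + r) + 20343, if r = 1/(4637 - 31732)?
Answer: 300104219/27095 ≈ 11076.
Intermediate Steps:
r = -1/27095 (r = 1/(-27095) = -1/27095 ≈ -3.6907e-5)
(-9267 + r) + 20343 = (-9267 - 1/27095) + 20343 = -251089366/27095 + 20343 = 300104219/27095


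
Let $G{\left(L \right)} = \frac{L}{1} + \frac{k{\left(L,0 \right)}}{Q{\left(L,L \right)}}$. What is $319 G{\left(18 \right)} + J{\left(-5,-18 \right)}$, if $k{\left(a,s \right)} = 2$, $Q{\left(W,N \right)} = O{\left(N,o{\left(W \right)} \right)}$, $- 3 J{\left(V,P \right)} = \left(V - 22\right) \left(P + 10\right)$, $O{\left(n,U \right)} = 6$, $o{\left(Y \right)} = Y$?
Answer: $\frac{17329}{3} \approx 5776.3$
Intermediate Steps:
$J{\left(V,P \right)} = - \frac{\left(-22 + V\right) \left(10 + P\right)}{3}$ ($J{\left(V,P \right)} = - \frac{\left(V - 22\right) \left(P + 10\right)}{3} = - \frac{\left(-22 + V\right) \left(10 + P\right)}{3}$)
$Q{\left(W,N \right)} = 6$
$G{\left(L \right)} = \frac{1}{3} + L$ ($G{\left(L \right)} = \frac{L}{1} + \frac{2}{6} = L 1 + 2 \cdot \frac{1}{6} = L + \frac{1}{3} = \frac{1}{3} + L$)
$319 G{\left(18 \right)} + J{\left(-5,-18 \right)} = 319 \left(\frac{1}{3} + 18\right) + \left(\frac{220}{3} - - \frac{50}{3} + \frac{22}{3} \left(-18\right) - \left(-6\right) \left(-5\right)\right) = 319 \cdot \frac{55}{3} + \left(\frac{220}{3} + \frac{50}{3} - 132 - 30\right) = \frac{17545}{3} - 72 = \frac{17329}{3}$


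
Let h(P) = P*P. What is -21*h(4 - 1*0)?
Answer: -336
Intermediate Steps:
h(P) = P²
-21*h(4 - 1*0) = -21*(4 - 1*0)² = -21*(4 + 0)² = -21*4² = -21*16 = -336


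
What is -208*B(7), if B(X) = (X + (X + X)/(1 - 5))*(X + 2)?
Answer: -6552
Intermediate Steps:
B(X) = X*(2 + X)/2 (B(X) = (X + (2*X)/(-4))*(2 + X) = (X + (2*X)*(-¼))*(2 + X) = (X - X/2)*(2 + X) = (X/2)*(2 + X) = X*(2 + X)/2)
-208*B(7) = -104*7*(2 + 7) = -104*7*9 = -208*63/2 = -6552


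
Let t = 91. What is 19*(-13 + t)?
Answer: 1482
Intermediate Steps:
19*(-13 + t) = 19*(-13 + 91) = 19*78 = 1482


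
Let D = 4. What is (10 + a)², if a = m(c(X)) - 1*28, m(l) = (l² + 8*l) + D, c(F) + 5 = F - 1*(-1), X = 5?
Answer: 25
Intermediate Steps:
c(F) = -4 + F (c(F) = -5 + (F - 1*(-1)) = -5 + (F + 1) = -5 + (1 + F) = -4 + F)
m(l) = 4 + l² + 8*l (m(l) = (l² + 8*l) + 4 = 4 + l² + 8*l)
a = -15 (a = (4 + (-4 + 5)² + 8*(-4 + 5)) - 1*28 = (4 + 1² + 8*1) - 28 = (4 + 1 + 8) - 28 = 13 - 28 = -15)
(10 + a)² = (10 - 15)² = (-5)² = 25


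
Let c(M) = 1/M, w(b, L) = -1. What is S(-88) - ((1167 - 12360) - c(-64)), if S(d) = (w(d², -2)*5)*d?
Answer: 744511/64 ≈ 11633.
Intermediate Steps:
S(d) = -5*d (S(d) = (-1*5)*d = -5*d)
S(-88) - ((1167 - 12360) - c(-64)) = -5*(-88) - ((1167 - 12360) - 1/(-64)) = 440 - (-11193 - 1*(-1/64)) = 440 - (-11193 + 1/64) = 440 - 1*(-716351/64) = 440 + 716351/64 = 744511/64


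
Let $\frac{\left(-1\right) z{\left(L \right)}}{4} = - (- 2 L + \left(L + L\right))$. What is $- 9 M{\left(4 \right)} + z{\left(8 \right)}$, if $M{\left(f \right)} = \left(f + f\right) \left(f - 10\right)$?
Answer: $432$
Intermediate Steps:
$M{\left(f \right)} = 2 f \left(-10 + f\right)$
$z{\left(L \right)} = 0$ ($z{\left(L \right)} = - 4 \left(- (- 2 L + \left(L + L\right))\right) = - 4 \left(- (- 2 L + 2 L)\right) = - 4 \left(\left(-1\right) 0\right) = \left(-4\right) 0 = 0$)
$- 9 M{\left(4 \right)} + z{\left(8 \right)} = - 9 \cdot 2 \cdot 4 \left(-10 + 4\right) + 0 = - 9 \cdot 2 \cdot 4 \left(-6\right) + 0 = \left(-9\right) \left(-48\right) + 0 = 432 + 0 = 432$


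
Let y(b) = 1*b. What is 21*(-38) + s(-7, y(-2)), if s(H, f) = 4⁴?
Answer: -542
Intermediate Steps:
y(b) = b
s(H, f) = 256
21*(-38) + s(-7, y(-2)) = 21*(-38) + 256 = -798 + 256 = -542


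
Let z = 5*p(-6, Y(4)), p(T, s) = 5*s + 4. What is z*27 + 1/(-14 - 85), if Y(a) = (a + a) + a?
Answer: 855359/99 ≈ 8640.0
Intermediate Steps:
Y(a) = 3*a (Y(a) = 2*a + a = 3*a)
p(T, s) = 4 + 5*s
z = 320 (z = 5*(4 + 5*(3*4)) = 5*(4 + 5*12) = 5*(4 + 60) = 5*64 = 320)
z*27 + 1/(-14 - 85) = 320*27 + 1/(-14 - 85) = 8640 + 1/(-99) = 8640 - 1/99 = 855359/99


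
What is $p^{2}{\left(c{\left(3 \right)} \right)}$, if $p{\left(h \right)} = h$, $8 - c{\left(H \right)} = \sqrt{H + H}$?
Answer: $\left(8 - \sqrt{6}\right)^{2} \approx 30.808$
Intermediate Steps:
$c{\left(H \right)} = 8 - \sqrt{2} \sqrt{H}$ ($c{\left(H \right)} = 8 - \sqrt{H + H} = 8 - \sqrt{2 H} = 8 - \sqrt{2} \sqrt{H}$)
$p^{2}{\left(c{\left(3 \right)} \right)} = \left(8 - \sqrt{2} \sqrt{3}\right)^{2} = \left(8 - \sqrt{6}\right)^{2}$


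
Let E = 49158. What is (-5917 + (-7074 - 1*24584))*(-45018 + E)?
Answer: -155560500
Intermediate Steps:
(-5917 + (-7074 - 1*24584))*(-45018 + E) = (-5917 + (-7074 - 1*24584))*(-45018 + 49158) = (-5917 + (-7074 - 24584))*4140 = (-5917 - 31658)*4140 = -37575*4140 = -155560500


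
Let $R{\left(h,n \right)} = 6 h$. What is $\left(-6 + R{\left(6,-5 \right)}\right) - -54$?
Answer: $84$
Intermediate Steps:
$\left(-6 + R{\left(6,-5 \right)}\right) - -54 = \left(-6 + 6 \cdot 6\right) - -54 = \left(-6 + 36\right) + 54 = 30 + 54 = 84$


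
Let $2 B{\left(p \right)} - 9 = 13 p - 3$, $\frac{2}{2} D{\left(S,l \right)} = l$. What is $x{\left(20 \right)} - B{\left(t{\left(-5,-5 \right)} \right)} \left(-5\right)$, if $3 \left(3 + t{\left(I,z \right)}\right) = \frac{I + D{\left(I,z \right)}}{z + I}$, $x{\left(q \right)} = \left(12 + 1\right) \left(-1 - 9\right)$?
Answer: $- \frac{605}{3} \approx -201.67$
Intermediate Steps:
$D{\left(S,l \right)} = l$
$x{\left(q \right)} = -130$ ($x{\left(q \right)} = 13 \left(-10\right) = -130$)
$t{\left(I,z \right)} = - \frac{8}{3}$ ($t{\left(I,z \right)} = -3 + \frac{\left(I + z\right) \frac{1}{z + I}}{3} = -3 + \frac{\left(I + z\right) \frac{1}{I + z}}{3} = -3 + \frac{1}{3} \cdot 1 = -3 + \frac{1}{3} = - \frac{8}{3}$)
$B{\left(p \right)} = 3 + \frac{13 p}{2}$ ($B{\left(p \right)} = \frac{9}{2} + \frac{13 p - 3}{2} = \frac{9}{2} + \frac{-3 + 13 p}{2} = \frac{9}{2} + \left(- \frac{3}{2} + \frac{13 p}{2}\right) = 3 + \frac{13 p}{2}$)
$x{\left(20 \right)} - B{\left(t{\left(-5,-5 \right)} \right)} \left(-5\right) = -130 - \left(3 + \frac{13}{2} \left(- \frac{8}{3}\right)\right) \left(-5\right) = -130 - \left(3 - \frac{52}{3}\right) \left(-5\right) = -130 - \left(- \frac{43}{3}\right) \left(-5\right) = -130 - \frac{215}{3} = - \frac{605}{3}$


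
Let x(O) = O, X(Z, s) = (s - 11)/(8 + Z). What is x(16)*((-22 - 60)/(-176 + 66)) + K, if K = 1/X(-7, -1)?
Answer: 7817/660 ≈ 11.844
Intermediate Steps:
X(Z, s) = (-11 + s)/(8 + Z)
K = -1/12 (K = 1/((-11 - 1)/(8 - 7)) = 1/(-12/1) = 1/(1*(-12)) = 1/(-12) = -1/12 ≈ -0.083333)
x(16)*((-22 - 60)/(-176 + 66)) + K = 16*((-22 - 60)/(-176 + 66)) - 1/12 = 16*(-82/(-110)) - 1/12 = 16*(-82*(-1/110)) - 1/12 = 16*(41/55) - 1/12 = 656/55 - 1/12 = 7817/660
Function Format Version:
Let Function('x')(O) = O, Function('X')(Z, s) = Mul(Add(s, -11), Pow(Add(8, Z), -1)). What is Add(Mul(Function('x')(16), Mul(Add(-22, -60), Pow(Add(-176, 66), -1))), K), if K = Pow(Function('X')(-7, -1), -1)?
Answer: Rational(7817, 660) ≈ 11.844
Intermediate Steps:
Function('X')(Z, s) = Mul(Pow(Add(8, Z), -1), Add(-11, s)) (Function('X')(Z, s) = Mul(Add(-11, s), Pow(Add(8, Z), -1)) = Mul(Pow(Add(8, Z), -1), Add(-11, s)))
K = Rational(-1, 12) (K = Pow(Mul(Pow(Add(8, -7), -1), Add(-11, -1)), -1) = Pow(Mul(Pow(1, -1), -12), -1) = Pow(Mul(1, -12), -1) = Pow(-12, -1) = Rational(-1, 12) ≈ -0.083333)
Add(Mul(Function('x')(16), Mul(Add(-22, -60), Pow(Add(-176, 66), -1))), K) = Add(Mul(16, Mul(Add(-22, -60), Pow(Add(-176, 66), -1))), Rational(-1, 12)) = Add(Mul(16, Mul(-82, Pow(-110, -1))), Rational(-1, 12)) = Add(Mul(16, Mul(-82, Rational(-1, 110))), Rational(-1, 12)) = Add(Mul(16, Rational(41, 55)), Rational(-1, 12)) = Add(Rational(656, 55), Rational(-1, 12)) = Rational(7817, 660)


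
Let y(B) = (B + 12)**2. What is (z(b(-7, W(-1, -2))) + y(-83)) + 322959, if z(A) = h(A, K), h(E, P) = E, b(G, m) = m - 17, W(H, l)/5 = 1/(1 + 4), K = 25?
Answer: 327984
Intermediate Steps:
W(H, l) = 1 (W(H, l) = 5/(1 + 4) = 5/5 = 5*(1/5) = 1)
y(B) = (12 + B)**2
b(G, m) = -17 + m
z(A) = A
(z(b(-7, W(-1, -2))) + y(-83)) + 322959 = ((-17 + 1) + (12 - 83)**2) + 322959 = (-16 + (-71)**2) + 322959 = (-16 + 5041) + 322959 = 5025 + 322959 = 327984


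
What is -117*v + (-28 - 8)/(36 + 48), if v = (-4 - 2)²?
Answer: -29487/7 ≈ -4212.4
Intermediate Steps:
v = 36 (v = (-6)² = 36)
-117*v + (-28 - 8)/(36 + 48) = -117*36 + (-28 - 8)/(36 + 48) = -4212 - 36/84 = -4212 - 36*1/84 = -4212 - 3/7 = -29487/7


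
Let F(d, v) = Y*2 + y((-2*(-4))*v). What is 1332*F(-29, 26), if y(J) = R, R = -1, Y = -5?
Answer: -14652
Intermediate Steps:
y(J) = -1
F(d, v) = -11 (F(d, v) = -5*2 - 1 = -10 - 1 = -11)
1332*F(-29, 26) = 1332*(-11) = -14652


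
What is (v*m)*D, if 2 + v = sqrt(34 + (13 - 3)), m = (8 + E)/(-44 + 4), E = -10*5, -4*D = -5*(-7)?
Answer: 147/8 - 147*sqrt(11)/8 ≈ -42.568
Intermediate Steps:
D = -35/4 (D = -(-5)*(-7)/4 = -1/4*35 = -35/4 ≈ -8.7500)
E = -50
m = 21/20 (m = (8 - 50)/(-44 + 4) = -42/(-40) = -42*(-1/40) = 21/20 ≈ 1.0500)
v = -2 + 2*sqrt(11) (v = -2 + sqrt(34 + (13 - 3)) = -2 + sqrt(34 + 10) = -2 + sqrt(44) = -2 + 2*sqrt(11) ≈ 4.6332)
(v*m)*D = ((-2 + 2*sqrt(11))*(21/20))*(-35/4) = (-21/10 + 21*sqrt(11)/10)*(-35/4) = 147/8 - 147*sqrt(11)/8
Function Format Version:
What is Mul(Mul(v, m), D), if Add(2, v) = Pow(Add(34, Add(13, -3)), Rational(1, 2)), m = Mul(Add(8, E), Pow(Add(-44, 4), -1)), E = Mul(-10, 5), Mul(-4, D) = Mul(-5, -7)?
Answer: Add(Rational(147, 8), Mul(Rational(-147, 8), Pow(11, Rational(1, 2)))) ≈ -42.568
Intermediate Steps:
D = Rational(-35, 4) (D = Mul(Rational(-1, 4), Mul(-5, -7)) = Mul(Rational(-1, 4), 35) = Rational(-35, 4) ≈ -8.7500)
E = -50
m = Rational(21, 20) (m = Mul(Add(8, -50), Pow(Add(-44, 4), -1)) = Mul(-42, Pow(-40, -1)) = Mul(-42, Rational(-1, 40)) = Rational(21, 20) ≈ 1.0500)
v = Add(-2, Mul(2, Pow(11, Rational(1, 2)))) (v = Add(-2, Pow(Add(34, Add(13, -3)), Rational(1, 2))) = Add(-2, Pow(Add(34, 10), Rational(1, 2))) = Add(-2, Pow(44, Rational(1, 2))) = Add(-2, Mul(2, Pow(11, Rational(1, 2)))) ≈ 4.6332)
Mul(Mul(v, m), D) = Mul(Mul(Add(-2, Mul(2, Pow(11, Rational(1, 2)))), Rational(21, 20)), Rational(-35, 4)) = Mul(Add(Rational(-21, 10), Mul(Rational(21, 10), Pow(11, Rational(1, 2)))), Rational(-35, 4)) = Add(Rational(147, 8), Mul(Rational(-147, 8), Pow(11, Rational(1, 2))))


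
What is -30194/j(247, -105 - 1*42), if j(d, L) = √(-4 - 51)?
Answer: 30194*I*√55/55 ≈ 4071.4*I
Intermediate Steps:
j(d, L) = I*√55 (j(d, L) = √(-55) = I*√55)
-30194/j(247, -105 - 1*42) = -30194*(-I*√55/55) = -(-30194)*I*√55/55 = 30194*I*√55/55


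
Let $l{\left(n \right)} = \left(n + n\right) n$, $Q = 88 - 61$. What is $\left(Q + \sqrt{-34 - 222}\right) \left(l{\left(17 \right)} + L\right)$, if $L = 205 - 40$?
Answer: $20061 + 11888 i \approx 20061.0 + 11888.0 i$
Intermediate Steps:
$Q = 27$
$l{\left(n \right)} = 2 n^{2}$ ($l{\left(n \right)} = 2 n n = 2 n^{2}$)
$L = 165$ ($L = 205 - 40 = 165$)
$\left(Q + \sqrt{-34 - 222}\right) \left(l{\left(17 \right)} + L\right) = \left(27 + \sqrt{-34 - 222}\right) \left(2 \cdot 17^{2} + 165\right) = \left(27 + \sqrt{-256}\right) \left(2 \cdot 289 + 165\right) = \left(27 + 16 i\right) \left(578 + 165\right) = \left(27 + 16 i\right) 743 = 20061 + 11888 i$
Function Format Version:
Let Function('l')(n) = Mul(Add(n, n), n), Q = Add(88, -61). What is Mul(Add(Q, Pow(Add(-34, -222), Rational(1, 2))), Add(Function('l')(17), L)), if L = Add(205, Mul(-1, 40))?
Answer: Add(20061, Mul(11888, I)) ≈ Add(20061., Mul(11888., I))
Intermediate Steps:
Q = 27
Function('l')(n) = Mul(2, Pow(n, 2)) (Function('l')(n) = Mul(Mul(2, n), n) = Mul(2, Pow(n, 2)))
L = 165 (L = Add(205, -40) = 165)
Mul(Add(Q, Pow(Add(-34, -222), Rational(1, 2))), Add(Function('l')(17), L)) = Mul(Add(27, Pow(Add(-34, -222), Rational(1, 2))), Add(Mul(2, Pow(17, 2)), 165)) = Mul(Add(27, Pow(-256, Rational(1, 2))), Add(Mul(2, 289), 165)) = Mul(Add(27, Mul(16, I)), Add(578, 165)) = Mul(Add(27, Mul(16, I)), 743) = Add(20061, Mul(11888, I))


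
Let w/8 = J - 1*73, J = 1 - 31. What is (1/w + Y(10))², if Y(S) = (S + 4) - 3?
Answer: 82137969/678976 ≈ 120.97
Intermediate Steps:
J = -30
Y(S) = 1 + S (Y(S) = (4 + S) - 3 = 1 + S)
w = -824 (w = 8*(-30 - 1*73) = 8*(-30 - 73) = 8*(-103) = -824)
(1/w + Y(10))² = (1/(-824) + (1 + 10))² = (-1/824 + 11)² = (9063/824)² = 82137969/678976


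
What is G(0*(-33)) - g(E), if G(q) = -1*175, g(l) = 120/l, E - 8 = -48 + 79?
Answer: -2315/13 ≈ -178.08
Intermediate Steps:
E = 39 (E = 8 + (-48 + 79) = 8 + 31 = 39)
G(q) = -175
G(0*(-33)) - g(E) = -175 - 120/39 = -175 - 1*40/13 = -175 - 40/13 = -2315/13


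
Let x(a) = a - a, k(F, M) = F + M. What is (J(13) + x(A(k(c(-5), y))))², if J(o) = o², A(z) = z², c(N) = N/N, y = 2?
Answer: 28561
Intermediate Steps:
c(N) = 1
x(a) = 0
(J(13) + x(A(k(c(-5), y))))² = (13² + 0)² = (169 + 0)² = 169² = 28561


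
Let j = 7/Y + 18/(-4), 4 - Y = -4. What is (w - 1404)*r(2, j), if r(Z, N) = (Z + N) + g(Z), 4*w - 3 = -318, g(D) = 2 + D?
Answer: -112689/32 ≈ -3521.5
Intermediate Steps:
Y = 8 (Y = 4 - 1*(-4) = 4 + 4 = 8)
j = -29/8 (j = 7/8 + 18/(-4) = 7*(⅛) + 18*(-¼) = 7/8 - 9/2 = -29/8 ≈ -3.6250)
w = -315/4 (w = ¾ + (¼)*(-318) = ¾ - 159/2 = -315/4 ≈ -78.750)
r(Z, N) = 2 + N + 2*Z (r(Z, N) = (Z + N) + (2 + Z) = (N + Z) + (2 + Z) = 2 + N + 2*Z)
(w - 1404)*r(2, j) = (-315/4 - 1404)*(2 - 29/8 + 2*2) = -5931*(2 - 29/8 + 4)/4 = -5931/4*19/8 = -112689/32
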